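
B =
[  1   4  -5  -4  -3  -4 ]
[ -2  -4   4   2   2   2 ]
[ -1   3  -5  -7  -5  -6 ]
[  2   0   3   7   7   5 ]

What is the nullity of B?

2

Row reduce to echelon form.
R2 ← R2 + (2)·R1: [0, 4, -6, -6, -4, -6]
R3 ← R3 + R1: [0, 7, -10, -11, -8, -10]
R4 ← R4 − (2)·R1: [0, -8, 13, 15, 13, 13]
R3 ← R3 − (7/4)·R2: [0, 0, 1/2, -1/2, -1, 1/2]
R4 ← R4 + (2)·R2: [0, 0, 1, 3, 5, 1]
R4 ← R4 − (2)·R3: [0, 0, 0, 4, 7, 0]
4 nonzero rows, so rank(B) = 4.
B has 6 columns; by rank–nullity, nullity = 6 − 4 = 2.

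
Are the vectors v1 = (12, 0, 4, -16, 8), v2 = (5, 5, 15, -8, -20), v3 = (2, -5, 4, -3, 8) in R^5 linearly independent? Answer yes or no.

yes

Form the matrix with these vectors as rows and row reduce.
R2 ← R2 − (5/12)·R1: [0, 5, 40/3, -4/3, -70/3]
R3 ← R3 − (1/6)·R1: [0, -5, 10/3, -1/3, 20/3]
R3 ← R3 + R2: [0, 0, 50/3, -5/3, -50/3]
3 nonzero rows, so the 3 vectors span a space of dimension 3.
Since 3 = 3, the vectors are linearly independent.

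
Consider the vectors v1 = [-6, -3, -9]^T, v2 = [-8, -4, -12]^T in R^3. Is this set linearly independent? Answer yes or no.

Form the matrix with these vectors as rows and row reduce.
R2 ← R2 − (4/3)·R1: [0, 0, 0]
1 nonzero row, so the 2 vectors span a space of dimension 1.
Since 1 < 2, the vectors are linearly dependent.

no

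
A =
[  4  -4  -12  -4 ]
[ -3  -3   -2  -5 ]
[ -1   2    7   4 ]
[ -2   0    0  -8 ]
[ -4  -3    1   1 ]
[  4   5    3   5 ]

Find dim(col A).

Row reduce to echelon form.
R2 ← R2 + (3/4)·R1: [0, -6, -11, -8]
R3 ← R3 + (1/4)·R1: [0, 1, 4, 3]
R4 ← R4 + (1/2)·R1: [0, -2, -6, -10]
R5 ← R5 + R1: [0, -7, -11, -3]
R6 ← R6 − R1: [0, 9, 15, 9]
R3 ← R3 + (1/6)·R2: [0, 0, 13/6, 5/3]
R4 ← R4 − (1/3)·R2: [0, 0, -7/3, -22/3]
R5 ← R5 − (7/6)·R2: [0, 0, 11/6, 19/3]
R6 ← R6 + (3/2)·R2: [0, 0, -3/2, -3]
R4 ← R4 + (14/13)·R3: [0, 0, 0, -72/13]
R5 ← R5 − (11/13)·R3: [0, 0, 0, 64/13]
R6 ← R6 + (9/13)·R3: [0, 0, 0, -24/13]
R5 ← R5 + (8/9)·R4: [0, 0, 0, 0]
R6 ← R6 − (1/3)·R4: [0, 0, 0, 0]
Echelon form has 4 nonzero rows, so rank(A) = 4.
The column space has dimension equal to the rank: 4.

4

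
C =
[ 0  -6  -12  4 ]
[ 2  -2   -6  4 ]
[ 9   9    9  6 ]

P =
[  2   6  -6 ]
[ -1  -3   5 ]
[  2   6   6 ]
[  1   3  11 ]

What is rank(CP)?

2

First compute CP:
[[-14, -42, -58],
 [ -2,  -6, -14],
 [ 33,  99, 111]]
Now row reduce the product.
R2 ← R2 − (1/7)·R1: [0, 0, -40/7]
R3 ← R3 + (33/14)·R1: [0, 0, -180/7]
R3 ← R3 − (9/2)·R2: [0, 0, 0]
2 nonzero rows, so rank(CP) = 2.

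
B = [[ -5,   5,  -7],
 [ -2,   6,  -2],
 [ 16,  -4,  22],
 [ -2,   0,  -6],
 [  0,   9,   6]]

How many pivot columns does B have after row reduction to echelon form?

3

Row reduce to echelon form.
R2 ← R2 − (2/5)·R1: [0, 4, 4/5]
R3 ← R3 + (16/5)·R1: [0, 12, -2/5]
R4 ← R4 − (2/5)·R1: [0, -2, -16/5]
R3 ← R3 − (3)·R2: [0, 0, -14/5]
R4 ← R4 + (1/2)·R2: [0, 0, -14/5]
R5 ← R5 − (9/4)·R2: [0, 0, 21/5]
R4 ← R4 − R3: [0, 0, 0]
R5 ← R5 + (3/2)·R3: [0, 0, 0]
Echelon form has 3 nonzero rows, so rank(B) = 3.
Each nonzero row contributes one pivot column: 3 pivot columns.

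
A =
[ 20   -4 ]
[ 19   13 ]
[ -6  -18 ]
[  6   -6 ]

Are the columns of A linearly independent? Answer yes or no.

Row reduce A to echelon form.
R2 ← R2 − (19/20)·R1: [0, 84/5]
R3 ← R3 + (3/10)·R1: [0, -96/5]
R4 ← R4 − (3/10)·R1: [0, -24/5]
R3 ← R3 + (8/7)·R2: [0, 0]
R4 ← R4 + (2/7)·R2: [0, 0]
2 pivots among 2 columns.
Every column is a pivot column, so the columns are linearly independent.

yes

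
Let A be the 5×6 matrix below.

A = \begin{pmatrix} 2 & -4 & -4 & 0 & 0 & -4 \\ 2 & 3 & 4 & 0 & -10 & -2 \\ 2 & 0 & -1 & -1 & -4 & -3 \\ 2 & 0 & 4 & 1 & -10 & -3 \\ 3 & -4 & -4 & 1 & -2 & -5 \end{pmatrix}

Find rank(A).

4

Row reduce to echelon form.
R2 ← R2 − R1: [0, 7, 8, 0, -10, 2]
R3 ← R3 − R1: [0, 4, 3, -1, -4, 1]
R4 ← R4 − R1: [0, 4, 8, 1, -10, 1]
R5 ← R5 − (3/2)·R1: [0, 2, 2, 1, -2, 1]
R3 ← R3 − (4/7)·R2: [0, 0, -11/7, -1, 12/7, -1/7]
R4 ← R4 − (4/7)·R2: [0, 0, 24/7, 1, -30/7, -1/7]
R5 ← R5 − (2/7)·R2: [0, 0, -2/7, 1, 6/7, 3/7]
R4 ← R4 + (24/11)·R3: [0, 0, 0, -13/11, -6/11, -5/11]
R5 ← R5 − (2/11)·R3: [0, 0, 0, 13/11, 6/11, 5/11]
R5 ← R5 + R4: [0, 0, 0, 0, 0, 0]
Echelon form has 4 nonzero rows, so rank(A) = 4.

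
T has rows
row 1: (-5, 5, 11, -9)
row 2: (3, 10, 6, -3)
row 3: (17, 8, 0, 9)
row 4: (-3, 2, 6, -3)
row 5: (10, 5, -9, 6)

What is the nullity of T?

0

Row reduce to echelon form.
R2 ← R2 + (3/5)·R1: [0, 13, 63/5, -42/5]
R3 ← R3 + (17/5)·R1: [0, 25, 187/5, -108/5]
R4 ← R4 − (3/5)·R1: [0, -1, -3/5, 12/5]
R5 ← R5 + (2)·R1: [0, 15, 13, -12]
R3 ← R3 − (25/13)·R2: [0, 0, 856/65, -354/65]
R4 ← R4 + (1/13)·R2: [0, 0, 24/65, 114/65]
R5 ← R5 − (15/13)·R2: [0, 0, -20/13, -30/13]
R4 ← R4 − (3/107)·R3: [0, 0, 0, 204/107]
R5 ← R5 + (25/214)·R3: [0, 0, 0, -315/107]
R5 ← R5 + (105/68)·R4: [0, 0, 0, 0]
4 nonzero rows, so rank(T) = 4.
T has 4 columns; by rank–nullity, nullity = 4 − 4 = 0.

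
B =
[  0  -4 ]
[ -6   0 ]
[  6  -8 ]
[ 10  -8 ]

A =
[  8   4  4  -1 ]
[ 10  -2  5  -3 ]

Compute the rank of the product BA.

2

First compute BA:
[[-40,   8, -20,  12],
 [-48, -24, -24,   6],
 [-32,  40, -16,  18],
 [  0,  56,   0,  14]]
Now row reduce the product.
R2 ← R2 − (6/5)·R1: [0, -168/5, 0, -42/5]
R3 ← R3 − (4/5)·R1: [0, 168/5, 0, 42/5]
R3 ← R3 + R2: [0, 0, 0, 0]
R4 ← R4 + (5/3)·R2: [0, 0, 0, 0]
2 nonzero rows, so rank(BA) = 2.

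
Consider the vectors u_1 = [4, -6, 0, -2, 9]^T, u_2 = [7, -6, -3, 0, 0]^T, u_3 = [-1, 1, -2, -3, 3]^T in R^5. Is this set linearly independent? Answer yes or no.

Form the matrix with these vectors as rows and row reduce.
R2 ← R2 − (7/4)·R1: [0, 9/2, -3, 7/2, -63/4]
R3 ← R3 + (1/4)·R1: [0, -1/2, -2, -7/2, 21/4]
R3 ← R3 + (1/9)·R2: [0, 0, -7/3, -28/9, 7/2]
3 nonzero rows, so the 3 vectors span a space of dimension 3.
Since 3 = 3, the vectors are linearly independent.

yes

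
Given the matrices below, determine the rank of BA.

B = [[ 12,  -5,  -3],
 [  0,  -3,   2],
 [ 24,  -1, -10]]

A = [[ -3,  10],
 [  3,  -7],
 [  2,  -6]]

First compute BA:
[[-57, 173],
 [ -5,   9],
 [-95, 307]]
Now row reduce the product.
R2 ← R2 − (5/57)·R1: [0, -352/57]
R3 ← R3 − (5/3)·R1: [0, 56/3]
R3 ← R3 + (133/44)·R2: [0, 0]
2 nonzero rows, so rank(BA) = 2.

2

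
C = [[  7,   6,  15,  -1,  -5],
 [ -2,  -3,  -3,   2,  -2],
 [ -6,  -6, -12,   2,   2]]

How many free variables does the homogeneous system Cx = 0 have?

Row reduce to echelon form.
R2 ← R2 + (2/7)·R1: [0, -9/7, 9/7, 12/7, -24/7]
R3 ← R3 + (6/7)·R1: [0, -6/7, 6/7, 8/7, -16/7]
R3 ← R3 − (2/3)·R2: [0, 0, 0, 0, 0]
2 nonzero rows, so rank(C) = 2.
C has 5 columns; by rank–nullity, nullity = 5 − 2 = 3.

3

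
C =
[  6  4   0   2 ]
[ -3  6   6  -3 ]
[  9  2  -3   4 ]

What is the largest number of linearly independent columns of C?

Row reduce to echelon form.
R2 ← R2 + (1/2)·R1: [0, 8, 6, -2]
R3 ← R3 − (3/2)·R1: [0, -4, -3, 1]
R3 ← R3 + (1/2)·R2: [0, 0, 0, 0]
Echelon form has 2 nonzero rows, so rank(C) = 2.
The rank gives the maximum number of linearly independent columns: 2.

2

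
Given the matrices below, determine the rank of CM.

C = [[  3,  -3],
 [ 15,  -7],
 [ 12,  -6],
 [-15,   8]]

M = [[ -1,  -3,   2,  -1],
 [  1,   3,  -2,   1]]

First compute CM:
[[ -6, -18,  12,  -6],
 [-22, -66,  44, -22],
 [-18, -54,  36, -18],
 [ 23,  69, -46,  23]]
Now row reduce the product.
R2 ← R2 − (11/3)·R1: [0, 0, 0, 0]
R3 ← R3 − (3)·R1: [0, 0, 0, 0]
R4 ← R4 + (23/6)·R1: [0, 0, 0, 0]
1 nonzero row, so rank(CM) = 1.

1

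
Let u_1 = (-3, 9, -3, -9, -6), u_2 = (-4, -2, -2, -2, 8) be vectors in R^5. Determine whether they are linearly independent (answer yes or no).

yes

Form the matrix with these vectors as rows and row reduce.
R2 ← R2 − (4/3)·R1: [0, -14, 2, 10, 16]
2 nonzero rows, so the 2 vectors span a space of dimension 2.
Since 2 = 2, the vectors are linearly independent.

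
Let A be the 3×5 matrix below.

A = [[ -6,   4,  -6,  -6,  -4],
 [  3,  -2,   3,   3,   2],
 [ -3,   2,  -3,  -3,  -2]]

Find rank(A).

Row reduce to echelon form.
R2 ← R2 + (1/2)·R1: [0, 0, 0, 0, 0]
R3 ← R3 − (1/2)·R1: [0, 0, 0, 0, 0]
Echelon form has 1 nonzero row, so rank(A) = 1.

1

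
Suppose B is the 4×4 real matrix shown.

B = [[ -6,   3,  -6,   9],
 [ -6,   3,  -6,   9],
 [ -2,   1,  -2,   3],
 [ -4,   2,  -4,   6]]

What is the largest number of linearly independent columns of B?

Row reduce to echelon form.
R2 ← R2 − R1: [0, 0, 0, 0]
R3 ← R3 − (1/3)·R1: [0, 0, 0, 0]
R4 ← R4 − (2/3)·R1: [0, 0, 0, 0]
Echelon form has 1 nonzero row, so rank(B) = 1.
The rank gives the maximum number of linearly independent columns: 1.

1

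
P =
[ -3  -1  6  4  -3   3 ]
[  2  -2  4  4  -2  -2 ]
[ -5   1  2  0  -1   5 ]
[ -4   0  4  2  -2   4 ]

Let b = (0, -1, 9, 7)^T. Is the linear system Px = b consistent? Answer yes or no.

no

Row reduce the augmented matrix [P | b].
R2 ← R2 + (2/3)·R1: [0, -8/3, 8, 20/3, -4, 0, -1]
R3 ← R3 − (5/3)·R1: [0, 8/3, -8, -20/3, 4, 0, 9]
R4 ← R4 − (4/3)·R1: [0, 4/3, -4, -10/3, 2, 0, 7]
R3 ← R3 + R2: [0, 0, 0, 0, 0, 0, 8]
R4 ← R4 + (1/2)·R2: [0, 0, 0, 0, 0, 0, 13/2]
R4 ← R4 − (13/16)·R3: [0, 0, 0, 0, 0, 0, 0]
The echelon form has 3 nonzero rows; the last pivot sits in the augmented column, so rank(P) = 2 but rank([P|b]) = 3.
Since the ranks differ, the system is inconsistent.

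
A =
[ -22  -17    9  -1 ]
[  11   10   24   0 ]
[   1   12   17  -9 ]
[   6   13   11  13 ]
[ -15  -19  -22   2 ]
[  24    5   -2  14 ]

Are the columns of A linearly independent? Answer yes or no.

Row reduce A to echelon form.
R2 ← R2 + (1/2)·R1: [0, 3/2, 57/2, -1/2]
R3 ← R3 + (1/22)·R1: [0, 247/22, 383/22, -199/22]
R4 ← R4 + (3/11)·R1: [0, 92/11, 148/11, 140/11]
R5 ← R5 − (15/22)·R1: [0, -163/22, -619/22, 59/22]
R6 ← R6 + (12/11)·R1: [0, -149/11, 86/11, 142/11]
R3 ← R3 − (247/33)·R2: [0, 0, -2155/11, -175/33]
R4 ← R4 − (184/33)·R2: [0, 0, -1600/11, 512/33]
R5 ← R5 + (163/33)·R2: [0, 0, 1239/11, 7/33]
R6 ← R6 + (298/33)·R2: [0, 0, 2917/11, 277/33]
R4 ← R4 − (320/431)·R3: [0, 0, 0, 8384/431]
R5 ← R5 + (1239/2155)·R3: [0, 0, 0, -3668/1293]
R6 ← R6 + (2917/2155)·R3: [0, 0, 0, 524/431]
R5 ← R5 + (7/48)·R4: [0, 0, 0, 0]
R6 ← R6 − (1/16)·R4: [0, 0, 0, 0]
4 pivots among 4 columns.
Every column is a pivot column, so the columns are linearly independent.

yes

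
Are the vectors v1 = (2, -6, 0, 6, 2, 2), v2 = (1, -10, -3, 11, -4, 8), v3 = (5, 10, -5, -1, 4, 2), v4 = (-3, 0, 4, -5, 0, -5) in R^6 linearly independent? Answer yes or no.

no

Form the matrix with these vectors as rows and row reduce.
R2 ← R2 − (1/2)·R1: [0, -7, -3, 8, -5, 7]
R3 ← R3 − (5/2)·R1: [0, 25, -5, -16, -1, -3]
R4 ← R4 + (3/2)·R1: [0, -9, 4, 4, 3, -2]
R3 ← R3 + (25/7)·R2: [0, 0, -110/7, 88/7, -132/7, 22]
R4 ← R4 − (9/7)·R2: [0, 0, 55/7, -44/7, 66/7, -11]
R4 ← R4 + (1/2)·R3: [0, 0, 0, 0, 0, 0]
3 nonzero rows, so the 4 vectors span a space of dimension 3.
Since 3 < 4, the vectors are linearly dependent.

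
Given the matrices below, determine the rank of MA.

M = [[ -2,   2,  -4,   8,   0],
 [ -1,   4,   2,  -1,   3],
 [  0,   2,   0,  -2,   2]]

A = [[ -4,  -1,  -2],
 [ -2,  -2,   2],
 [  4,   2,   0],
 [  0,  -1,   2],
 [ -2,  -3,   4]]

First compute MA:
[[-12, -18,  24],
 [ -2, -11,  20],
 [ -8,  -8,   8]]
Now row reduce the product.
R2 ← R2 − (1/6)·R1: [0, -8, 16]
R3 ← R3 − (2/3)·R1: [0, 4, -8]
R3 ← R3 + (1/2)·R2: [0, 0, 0]
2 nonzero rows, so rank(MA) = 2.

2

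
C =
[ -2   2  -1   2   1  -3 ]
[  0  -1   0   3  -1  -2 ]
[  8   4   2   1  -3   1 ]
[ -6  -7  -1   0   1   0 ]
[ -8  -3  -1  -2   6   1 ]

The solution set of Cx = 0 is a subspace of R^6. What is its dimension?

Row reduce to echelon form.
R3 ← R3 + (4)·R1: [0, 12, -2, 9, 1, -11]
R4 ← R4 − (3)·R1: [0, -13, 2, -6, -2, 9]
R5 ← R5 − (4)·R1: [0, -11, 3, -10, 2, 13]
R3 ← R3 + (12)·R2: [0, 0, -2, 45, -11, -35]
R4 ← R4 − (13)·R2: [0, 0, 2, -45, 11, 35]
R5 ← R5 − (11)·R2: [0, 0, 3, -43, 13, 35]
R4 ← R4 + R3: [0, 0, 0, 0, 0, 0]
R5 ← R5 + (3/2)·R3: [0, 0, 0, 49/2, -7/2, -35/2]
Swap R4 ↔ R5
4 nonzero rows, so rank(C) = 4.
C has 6 columns; by rank–nullity, nullity = 6 − 4 = 2.

2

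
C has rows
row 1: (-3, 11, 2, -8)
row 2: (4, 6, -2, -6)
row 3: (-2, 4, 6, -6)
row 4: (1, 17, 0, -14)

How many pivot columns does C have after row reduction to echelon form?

Row reduce to echelon form.
R2 ← R2 + (4/3)·R1: [0, 62/3, 2/3, -50/3]
R3 ← R3 − (2/3)·R1: [0, -10/3, 14/3, -2/3]
R4 ← R4 + (1/3)·R1: [0, 62/3, 2/3, -50/3]
R3 ← R3 + (5/31)·R2: [0, 0, 148/31, -104/31]
R4 ← R4 − R2: [0, 0, 0, 0]
Echelon form has 3 nonzero rows, so rank(C) = 3.
Each nonzero row contributes one pivot column: 3 pivot columns.

3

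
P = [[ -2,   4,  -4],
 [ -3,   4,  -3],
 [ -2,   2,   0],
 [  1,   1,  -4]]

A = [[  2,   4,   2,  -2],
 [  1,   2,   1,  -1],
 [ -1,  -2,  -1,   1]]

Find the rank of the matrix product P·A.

First compute PA:
[[  4,   8,   4,  -4],
 [  1,   2,   1,  -1],
 [ -2,  -4,  -2,   2],
 [  7,  14,   7,  -7]]
Now row reduce the product.
R2 ← R2 − (1/4)·R1: [0, 0, 0, 0]
R3 ← R3 + (1/2)·R1: [0, 0, 0, 0]
R4 ← R4 − (7/4)·R1: [0, 0, 0, 0]
1 nonzero row, so rank(PA) = 1.

1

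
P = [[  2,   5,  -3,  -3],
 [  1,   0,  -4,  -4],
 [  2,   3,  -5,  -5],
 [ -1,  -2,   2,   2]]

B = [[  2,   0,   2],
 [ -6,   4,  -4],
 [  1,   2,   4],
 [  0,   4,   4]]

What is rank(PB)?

2

First compute PB:
[[-29,   2, -40],
 [ -2, -24, -30],
 [-19, -18, -48],
 [ 12,   4,  22]]
Now row reduce the product.
R2 ← R2 − (2/29)·R1: [0, -700/29, -790/29]
R3 ← R3 − (19/29)·R1: [0, -560/29, -632/29]
R4 ← R4 + (12/29)·R1: [0, 140/29, 158/29]
R3 ← R3 − (4/5)·R2: [0, 0, 0]
R4 ← R4 + (1/5)·R2: [0, 0, 0]
2 nonzero rows, so rank(PB) = 2.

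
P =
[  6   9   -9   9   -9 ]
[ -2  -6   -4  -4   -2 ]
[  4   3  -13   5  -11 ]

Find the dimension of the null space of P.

3

Row reduce to echelon form.
R2 ← R2 + (1/3)·R1: [0, -3, -7, -1, -5]
R3 ← R3 − (2/3)·R1: [0, -3, -7, -1, -5]
R3 ← R3 − R2: [0, 0, 0, 0, 0]
2 nonzero rows, so rank(P) = 2.
P has 5 columns; by rank–nullity, nullity = 5 − 2 = 3.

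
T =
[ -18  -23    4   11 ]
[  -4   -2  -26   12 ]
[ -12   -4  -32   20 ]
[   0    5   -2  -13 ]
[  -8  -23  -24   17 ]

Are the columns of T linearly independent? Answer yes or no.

yes

Row reduce T to echelon form.
R2 ← R2 − (2/9)·R1: [0, 28/9, -242/9, 86/9]
R3 ← R3 − (2/3)·R1: [0, 34/3, -104/3, 38/3]
R5 ← R5 − (4/9)·R1: [0, -115/9, -232/9, 109/9]
R3 ← R3 − (51/14)·R2: [0, 0, 443/7, -155/7]
R4 ← R4 − (45/28)·R2: [0, 0, 577/14, -397/14]
R5 ← R5 + (115/28)·R2: [0, 0, -1907/14, 719/14]
R4 ← R4 − (577/886)·R3: [0, 0, 0, -6174/443]
R5 ← R5 + (1907/886)·R3: [0, 0, 0, 1638/443]
R5 ← R5 + (13/49)·R4: [0, 0, 0, 0]
4 pivots among 4 columns.
Every column is a pivot column, so the columns are linearly independent.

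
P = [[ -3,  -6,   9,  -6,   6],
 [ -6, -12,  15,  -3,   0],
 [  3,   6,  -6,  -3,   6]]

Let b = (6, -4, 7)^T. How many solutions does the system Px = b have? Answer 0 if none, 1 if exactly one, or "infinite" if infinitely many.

Row reduce the augmented matrix [P | b].
R2 ← R2 − (2)·R1: [0, 0, -3, 9, -12, -16]
R3 ← R3 + R1: [0, 0, 3, -9, 12, 13]
R3 ← R3 + R2: [0, 0, 0, 0, 0, -3]
The echelon form has 3 nonzero rows; the last pivot sits in the augmented column, so rank(P) = 2 but rank([P|b]) = 3.
Since the ranks differ, the system is inconsistent.
It has no solutions.

0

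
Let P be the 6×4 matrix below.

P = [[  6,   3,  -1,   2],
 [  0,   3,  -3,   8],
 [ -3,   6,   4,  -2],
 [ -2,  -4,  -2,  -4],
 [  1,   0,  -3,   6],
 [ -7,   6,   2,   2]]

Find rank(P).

Row reduce to echelon form.
R3 ← R3 + (1/2)·R1: [0, 15/2, 7/2, -1]
R4 ← R4 + (1/3)·R1: [0, -3, -7/3, -10/3]
R5 ← R5 − (1/6)·R1: [0, -1/2, -17/6, 17/3]
R6 ← R6 + (7/6)·R1: [0, 19/2, 5/6, 13/3]
R3 ← R3 − (5/2)·R2: [0, 0, 11, -21]
R4 ← R4 + R2: [0, 0, -16/3, 14/3]
R5 ← R5 + (1/6)·R2: [0, 0, -10/3, 7]
R6 ← R6 − (19/6)·R2: [0, 0, 31/3, -21]
R4 ← R4 + (16/33)·R3: [0, 0, 0, -182/33]
R5 ← R5 + (10/33)·R3: [0, 0, 0, 7/11]
R6 ← R6 − (31/33)·R3: [0, 0, 0, -14/11]
R5 ← R5 + (3/26)·R4: [0, 0, 0, 0]
R6 ← R6 − (3/13)·R4: [0, 0, 0, 0]
Echelon form has 4 nonzero rows, so rank(P) = 4.

4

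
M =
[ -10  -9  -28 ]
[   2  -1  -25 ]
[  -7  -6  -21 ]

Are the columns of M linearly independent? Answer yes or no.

yes

Row reduce M to echelon form.
R2 ← R2 + (1/5)·R1: [0, -14/5, -153/5]
R3 ← R3 − (7/10)·R1: [0, 3/10, -7/5]
R3 ← R3 + (3/28)·R2: [0, 0, -131/28]
3 pivots among 3 columns.
Every column is a pivot column, so the columns are linearly independent.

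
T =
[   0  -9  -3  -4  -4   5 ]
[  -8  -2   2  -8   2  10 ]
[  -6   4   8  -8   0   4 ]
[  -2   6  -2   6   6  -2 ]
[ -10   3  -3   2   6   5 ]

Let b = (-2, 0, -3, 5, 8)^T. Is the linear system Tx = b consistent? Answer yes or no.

Row reduce the augmented matrix [T | b].
Swap R1 ↔ R2
R3 ← R3 − (3/4)·R1: [0, 11/2, 13/2, -2, -3/2, -7/2, -3]
R4 ← R4 − (1/4)·R1: [0, 13/2, -5/2, 8, 11/2, -9/2, 5]
R5 ← R5 − (5/4)·R1: [0, 11/2, -11/2, 12, 7/2, -15/2, 8]
R3 ← R3 + (11/18)·R2: [0, 0, 14/3, -40/9, -71/18, -4/9, -38/9]
R4 ← R4 + (13/18)·R2: [0, 0, -14/3, 46/9, 47/18, -8/9, 32/9]
R5 ← R5 + (11/18)·R2: [0, 0, -22/3, 86/9, 19/18, -40/9, 61/9]
R4 ← R4 + R3: [0, 0, 0, 2/3, -4/3, -4/3, -2/3]
R5 ← R5 + (11/7)·R3: [0, 0, 0, 18/7, -36/7, -36/7, 1/7]
R5 ← R5 − (27/7)·R4: [0, 0, 0, 0, 0, 0, 19/7]
The echelon form has 5 nonzero rows; the last pivot sits in the augmented column, so rank(T) = 4 but rank([T|b]) = 5.
Since the ranks differ, the system is inconsistent.

no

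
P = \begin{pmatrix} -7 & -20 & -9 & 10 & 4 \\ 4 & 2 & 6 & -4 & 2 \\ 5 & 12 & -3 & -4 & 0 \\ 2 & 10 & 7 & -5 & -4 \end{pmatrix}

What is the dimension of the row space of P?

Row reduce to echelon form.
R2 ← R2 + (4/7)·R1: [0, -66/7, 6/7, 12/7, 30/7]
R3 ← R3 + (5/7)·R1: [0, -16/7, -66/7, 22/7, 20/7]
R4 ← R4 + (2/7)·R1: [0, 30/7, 31/7, -15/7, -20/7]
R3 ← R3 − (8/33)·R2: [0, 0, -106/11, 30/11, 20/11]
R4 ← R4 + (5/11)·R2: [0, 0, 53/11, -15/11, -10/11]
R4 ← R4 + (1/2)·R3: [0, 0, 0, 0, 0]
Echelon form has 3 nonzero rows, so rank(P) = 3.
The row space has dimension equal to the rank: 3.

3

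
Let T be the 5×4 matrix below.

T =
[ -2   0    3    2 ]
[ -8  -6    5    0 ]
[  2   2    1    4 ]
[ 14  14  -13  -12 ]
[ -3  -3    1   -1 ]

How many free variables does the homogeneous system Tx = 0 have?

Row reduce to echelon form.
R2 ← R2 − (4)·R1: [0, -6, -7, -8]
R3 ← R3 + R1: [0, 2, 4, 6]
R4 ← R4 + (7)·R1: [0, 14, 8, 2]
R5 ← R5 − (3/2)·R1: [0, -3, -7/2, -4]
R3 ← R3 + (1/3)·R2: [0, 0, 5/3, 10/3]
R4 ← R4 + (7/3)·R2: [0, 0, -25/3, -50/3]
R5 ← R5 − (1/2)·R2: [0, 0, 0, 0]
R4 ← R4 + (5)·R3: [0, 0, 0, 0]
3 nonzero rows, so rank(T) = 3.
T has 4 columns; by rank–nullity, nullity = 4 − 3 = 1.

1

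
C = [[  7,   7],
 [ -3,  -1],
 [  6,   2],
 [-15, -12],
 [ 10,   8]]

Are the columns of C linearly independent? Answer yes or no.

Row reduce C to echelon form.
R2 ← R2 + (3/7)·R1: [0, 2]
R3 ← R3 − (6/7)·R1: [0, -4]
R4 ← R4 + (15/7)·R1: [0, 3]
R5 ← R5 − (10/7)·R1: [0, -2]
R3 ← R3 + (2)·R2: [0, 0]
R4 ← R4 − (3/2)·R2: [0, 0]
R5 ← R5 + R2: [0, 0]
2 pivots among 2 columns.
Every column is a pivot column, so the columns are linearly independent.

yes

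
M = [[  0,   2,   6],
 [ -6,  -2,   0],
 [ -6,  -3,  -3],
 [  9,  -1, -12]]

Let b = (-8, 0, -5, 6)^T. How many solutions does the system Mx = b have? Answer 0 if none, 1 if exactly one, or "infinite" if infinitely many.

Row reduce the augmented matrix [M | b].
Swap R1 ↔ R2
R3 ← R3 − R1: [0, -1, -3, -5]
R4 ← R4 + (3/2)·R1: [0, -4, -12, 6]
R3 ← R3 + (1/2)·R2: [0, 0, 0, -9]
R4 ← R4 + (2)·R2: [0, 0, 0, -10]
R4 ← R4 − (10/9)·R3: [0, 0, 0, 0]
The echelon form has 3 nonzero rows; the last pivot sits in the augmented column, so rank(M) = 2 but rank([M|b]) = 3.
Since the ranks differ, the system is inconsistent.
It has no solutions.

0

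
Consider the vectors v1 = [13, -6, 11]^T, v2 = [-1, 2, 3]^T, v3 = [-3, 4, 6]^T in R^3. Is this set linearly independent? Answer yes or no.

Form the matrix with these vectors as rows and row reduce.
R2 ← R2 + (1/13)·R1: [0, 20/13, 50/13]
R3 ← R3 + (3/13)·R1: [0, 34/13, 111/13]
R3 ← R3 − (17/10)·R2: [0, 0, 2]
3 nonzero rows, so the 3 vectors span a space of dimension 3.
Since 3 = 3, the vectors are linearly independent.

yes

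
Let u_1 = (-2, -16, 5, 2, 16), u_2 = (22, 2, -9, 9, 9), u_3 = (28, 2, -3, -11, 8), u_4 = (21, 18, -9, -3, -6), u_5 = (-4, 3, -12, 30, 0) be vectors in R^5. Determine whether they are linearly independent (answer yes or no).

Form the matrix with these vectors as rows and row reduce.
R2 ← R2 + (11)·R1: [0, -174, 46, 31, 185]
R3 ← R3 + (14)·R1: [0, -222, 67, 17, 232]
R4 ← R4 + (21/2)·R1: [0, -150, 87/2, 18, 162]
R5 ← R5 − (2)·R1: [0, 35, -22, 26, -32]
R3 ← R3 − (37/29)·R2: [0, 0, 241/29, -654/29, -117/29]
R4 ← R4 − (25/29)·R2: [0, 0, 223/58, -253/29, 73/29]
R5 ← R5 + (35/174)·R2: [0, 0, -1109/87, 5609/174, 907/174]
R4 ← R4 − (223/482)·R3: [0, 0, 0, 412/241, 2113/482]
R5 ← R5 + (1109/723)·R3: [0, 0, 0, -3407/1446, -1411/1446]
R5 ← R5 + (3407/2472)·R4: [0, 0, 0, 0, 8349/1648]
5 nonzero rows, so the 5 vectors span a space of dimension 5.
Since 5 = 5, the vectors are linearly independent.

yes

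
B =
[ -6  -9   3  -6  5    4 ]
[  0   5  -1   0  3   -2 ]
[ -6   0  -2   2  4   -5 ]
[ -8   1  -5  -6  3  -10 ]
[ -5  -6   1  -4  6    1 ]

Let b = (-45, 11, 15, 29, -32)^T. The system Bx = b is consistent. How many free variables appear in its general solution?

1

Row reduce the augmented matrix [B | b].
R3 ← R3 − R1: [0, 9, -5, 8, -1, -9, 60]
R4 ← R4 − (4/3)·R1: [0, 13, -9, 2, -11/3, -46/3, 89]
R5 ← R5 − (5/6)·R1: [0, 3/2, -3/2, 1, 11/6, -7/3, 11/2]
R3 ← R3 − (9/5)·R2: [0, 0, -16/5, 8, -32/5, -27/5, 201/5]
R4 ← R4 − (13/5)·R2: [0, 0, -32/5, 2, -172/15, -152/15, 302/5]
R5 ← R5 − (3/10)·R2: [0, 0, -6/5, 1, 14/15, -26/15, 11/5]
R4 ← R4 − (2)·R3: [0, 0, 0, -14, 4/3, 2/3, -20]
R5 ← R5 − (3/8)·R3: [0, 0, 0, -2, 10/3, 7/24, -103/8]
R5 ← R5 − (1/7)·R4: [0, 0, 0, 0, 22/7, 11/56, -561/56]
The echelon form has 5 nonzero rows, and every pivot lies in the first 6 columns, so rank(B) = rank([B|b]) = 5.
The system is consistent.
Free variables = (unknowns) − (rank) = 6 − 5 = 1.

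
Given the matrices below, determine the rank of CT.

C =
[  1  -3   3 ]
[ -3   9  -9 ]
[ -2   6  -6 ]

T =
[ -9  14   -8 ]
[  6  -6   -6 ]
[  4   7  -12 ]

1

First compute CT:
[[-15,  53, -26],
 [ 45, -159,  78],
 [ 30, -106,  52]]
Now row reduce the product.
R2 ← R2 + (3)·R1: [0, 0, 0]
R3 ← R3 + (2)·R1: [0, 0, 0]
1 nonzero row, so rank(CT) = 1.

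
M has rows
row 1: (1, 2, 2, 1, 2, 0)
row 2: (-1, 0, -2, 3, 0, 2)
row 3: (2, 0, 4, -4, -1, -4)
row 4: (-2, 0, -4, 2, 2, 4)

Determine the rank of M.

3

Row reduce to echelon form.
R2 ← R2 + R1: [0, 2, 0, 4, 2, 2]
R3 ← R3 − (2)·R1: [0, -4, 0, -6, -5, -4]
R4 ← R4 + (2)·R1: [0, 4, 0, 4, 6, 4]
R3 ← R3 + (2)·R2: [0, 0, 0, 2, -1, 0]
R4 ← R4 − (2)·R2: [0, 0, 0, -4, 2, 0]
R4 ← R4 + (2)·R3: [0, 0, 0, 0, 0, 0]
Echelon form has 3 nonzero rows, so rank(M) = 3.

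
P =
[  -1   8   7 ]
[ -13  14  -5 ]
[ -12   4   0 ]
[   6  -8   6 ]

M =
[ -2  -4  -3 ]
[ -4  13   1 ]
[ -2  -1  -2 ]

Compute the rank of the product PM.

2

First compute PM:
[[-44, 101,  -3],
 [-20, 239,  63],
 [  8, 100,  40],
 [  8, -134, -38]]
Now row reduce the product.
R2 ← R2 − (5/11)·R1: [0, 2124/11, 708/11]
R3 ← R3 + (2/11)·R1: [0, 1302/11, 434/11]
R4 ← R4 + (2/11)·R1: [0, -1272/11, -424/11]
R3 ← R3 − (217/354)·R2: [0, 0, 0]
R4 ← R4 + (106/177)·R2: [0, 0, 0]
2 nonzero rows, so rank(PM) = 2.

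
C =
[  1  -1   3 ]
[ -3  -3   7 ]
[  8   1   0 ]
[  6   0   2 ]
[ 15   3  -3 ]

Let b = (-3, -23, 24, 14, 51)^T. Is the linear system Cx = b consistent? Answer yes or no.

yes

Row reduce the augmented matrix [C | b].
R2 ← R2 + (3)·R1: [0, -6, 16, -32]
R3 ← R3 − (8)·R1: [0, 9, -24, 48]
R4 ← R4 − (6)·R1: [0, 6, -16, 32]
R5 ← R5 − (15)·R1: [0, 18, -48, 96]
R3 ← R3 + (3/2)·R2: [0, 0, 0, 0]
R4 ← R4 + R2: [0, 0, 0, 0]
R5 ← R5 + (3)·R2: [0, 0, 0, 0]
The echelon form has 2 nonzero rows, and every pivot lies in the first 3 columns, so rank(C) = rank([C|b]) = 2.
The system is consistent.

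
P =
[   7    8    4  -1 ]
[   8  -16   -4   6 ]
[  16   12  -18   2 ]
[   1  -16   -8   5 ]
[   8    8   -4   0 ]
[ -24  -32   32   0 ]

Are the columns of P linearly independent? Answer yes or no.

Row reduce P to echelon form.
R2 ← R2 − (8/7)·R1: [0, -176/7, -60/7, 50/7]
R3 ← R3 − (16/7)·R1: [0, -44/7, -190/7, 30/7]
R4 ← R4 − (1/7)·R1: [0, -120/7, -60/7, 36/7]
R5 ← R5 − (8/7)·R1: [0, -8/7, -60/7, 8/7]
R6 ← R6 + (24/7)·R1: [0, -32/7, 320/7, -24/7]
R3 ← R3 − (1/4)·R2: [0, 0, -25, 5/2]
R4 ← R4 − (15/22)·R2: [0, 0, -30/11, 3/11]
R5 ← R5 − (1/22)·R2: [0, 0, -90/11, 9/11]
R6 ← R6 − (2/11)·R2: [0, 0, 520/11, -52/11]
R4 ← R4 − (6/55)·R3: [0, 0, 0, 0]
R5 ← R5 − (18/55)·R3: [0, 0, 0, 0]
R6 ← R6 + (104/55)·R3: [0, 0, 0, 0]
3 pivots among 4 columns.
Only 3 < 4 pivot columns, so the columns are linearly dependent.

no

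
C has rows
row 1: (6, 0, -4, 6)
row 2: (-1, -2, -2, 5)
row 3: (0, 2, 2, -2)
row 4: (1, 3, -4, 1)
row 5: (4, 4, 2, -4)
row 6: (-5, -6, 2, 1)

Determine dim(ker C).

Row reduce to echelon form.
R2 ← R2 + (1/6)·R1: [0, -2, -8/3, 6]
R4 ← R4 − (1/6)·R1: [0, 3, -10/3, 0]
R5 ← R5 − (2/3)·R1: [0, 4, 14/3, -8]
R6 ← R6 + (5/6)·R1: [0, -6, -4/3, 6]
R3 ← R3 + R2: [0, 0, -2/3, 4]
R4 ← R4 + (3/2)·R2: [0, 0, -22/3, 9]
R5 ← R5 + (2)·R2: [0, 0, -2/3, 4]
R6 ← R6 − (3)·R2: [0, 0, 20/3, -12]
R4 ← R4 − (11)·R3: [0, 0, 0, -35]
R5 ← R5 − R3: [0, 0, 0, 0]
R6 ← R6 + (10)·R3: [0, 0, 0, 28]
R6 ← R6 + (4/5)·R4: [0, 0, 0, 0]
4 nonzero rows, so rank(C) = 4.
C has 4 columns; by rank–nullity, nullity = 4 − 4 = 0.

0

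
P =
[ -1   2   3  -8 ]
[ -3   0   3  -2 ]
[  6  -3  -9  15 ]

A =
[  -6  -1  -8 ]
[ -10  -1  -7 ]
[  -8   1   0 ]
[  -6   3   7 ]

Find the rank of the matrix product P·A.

2

First compute PA:
[[ 10, -22, -62],
 [  6,   0,  10],
 [-24,  33,  78]]
Now row reduce the product.
R2 ← R2 − (3/5)·R1: [0, 66/5, 236/5]
R3 ← R3 + (12/5)·R1: [0, -99/5, -354/5]
R3 ← R3 + (3/2)·R2: [0, 0, 0]
2 nonzero rows, so rank(PA) = 2.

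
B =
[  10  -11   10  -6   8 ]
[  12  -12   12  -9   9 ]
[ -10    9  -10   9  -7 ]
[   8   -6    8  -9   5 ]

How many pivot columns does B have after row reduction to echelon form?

2

Row reduce to echelon form.
R2 ← R2 − (6/5)·R1: [0, 6/5, 0, -9/5, -3/5]
R3 ← R3 + R1: [0, -2, 0, 3, 1]
R4 ← R4 − (4/5)·R1: [0, 14/5, 0, -21/5, -7/5]
R3 ← R3 + (5/3)·R2: [0, 0, 0, 0, 0]
R4 ← R4 − (7/3)·R2: [0, 0, 0, 0, 0]
Echelon form has 2 nonzero rows, so rank(B) = 2.
Each nonzero row contributes one pivot column: 2 pivot columns.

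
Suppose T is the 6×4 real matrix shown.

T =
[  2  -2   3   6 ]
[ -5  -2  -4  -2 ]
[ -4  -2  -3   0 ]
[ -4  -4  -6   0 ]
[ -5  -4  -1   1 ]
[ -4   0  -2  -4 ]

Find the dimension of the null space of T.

Row reduce to echelon form.
R2 ← R2 + (5/2)·R1: [0, -7, 7/2, 13]
R3 ← R3 + (2)·R1: [0, -6, 3, 12]
R4 ← R4 + (2)·R1: [0, -8, 0, 12]
R5 ← R5 + (5/2)·R1: [0, -9, 13/2, 16]
R6 ← R6 + (2)·R1: [0, -4, 4, 8]
R3 ← R3 − (6/7)·R2: [0, 0, 0, 6/7]
R4 ← R4 − (8/7)·R2: [0, 0, -4, -20/7]
R5 ← R5 − (9/7)·R2: [0, 0, 2, -5/7]
R6 ← R6 − (4/7)·R2: [0, 0, 2, 4/7]
Swap R3 ↔ R4
R5 ← R5 + (1/2)·R3: [0, 0, 0, -15/7]
R6 ← R6 + (1/2)·R3: [0, 0, 0, -6/7]
R5 ← R5 + (5/2)·R4: [0, 0, 0, 0]
R6 ← R6 + R4: [0, 0, 0, 0]
4 nonzero rows, so rank(T) = 4.
T has 4 columns; by rank–nullity, nullity = 4 − 4 = 0.

0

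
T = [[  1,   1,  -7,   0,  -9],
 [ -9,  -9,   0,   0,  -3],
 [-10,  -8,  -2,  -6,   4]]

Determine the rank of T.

3

Row reduce to echelon form.
R2 ← R2 + (9)·R1: [0, 0, -63, 0, -84]
R3 ← R3 + (10)·R1: [0, 2, -72, -6, -86]
Swap R2 ↔ R3
Echelon form has 3 nonzero rows, so rank(T) = 3.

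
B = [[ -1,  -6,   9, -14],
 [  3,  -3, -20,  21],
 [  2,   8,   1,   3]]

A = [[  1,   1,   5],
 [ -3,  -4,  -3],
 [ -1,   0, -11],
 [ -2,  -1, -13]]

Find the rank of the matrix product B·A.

3

First compute BA:
[[ 36,  37,  96],
 [-10,  -6, -29],
 [-29, -33, -64]]
Now row reduce the product.
R2 ← R2 + (5/18)·R1: [0, 77/18, -7/3]
R3 ← R3 + (29/36)·R1: [0, -115/36, 40/3]
R3 ← R3 + (115/154)·R2: [0, 0, 255/22]
3 nonzero rows, so rank(BA) = 3.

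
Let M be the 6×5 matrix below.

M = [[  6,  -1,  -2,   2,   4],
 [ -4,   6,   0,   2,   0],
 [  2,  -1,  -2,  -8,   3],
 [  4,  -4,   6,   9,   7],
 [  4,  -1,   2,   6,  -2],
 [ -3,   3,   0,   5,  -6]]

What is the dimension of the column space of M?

Row reduce to echelon form.
R2 ← R2 + (2/3)·R1: [0, 16/3, -4/3, 10/3, 8/3]
R3 ← R3 − (1/3)·R1: [0, -2/3, -4/3, -26/3, 5/3]
R4 ← R4 − (2/3)·R1: [0, -10/3, 22/3, 23/3, 13/3]
R5 ← R5 − (2/3)·R1: [0, -1/3, 10/3, 14/3, -14/3]
R6 ← R6 + (1/2)·R1: [0, 5/2, -1, 6, -4]
R3 ← R3 + (1/8)·R2: [0, 0, -3/2, -33/4, 2]
R4 ← R4 + (5/8)·R2: [0, 0, 13/2, 39/4, 6]
R5 ← R5 + (1/16)·R2: [0, 0, 13/4, 39/8, -9/2]
R6 ← R6 − (15/32)·R2: [0, 0, -3/8, 71/16, -21/4]
R4 ← R4 + (13/3)·R3: [0, 0, 0, -26, 44/3]
R5 ← R5 + (13/6)·R3: [0, 0, 0, -13, -1/6]
R6 ← R6 − (1/4)·R3: [0, 0, 0, 13/2, -23/4]
R5 ← R5 − (1/2)·R4: [0, 0, 0, 0, -15/2]
R6 ← R6 + (1/4)·R4: [0, 0, 0, 0, -25/12]
R6 ← R6 − (5/18)·R5: [0, 0, 0, 0, 0]
Echelon form has 5 nonzero rows, so rank(M) = 5.
The column space has dimension equal to the rank: 5.

5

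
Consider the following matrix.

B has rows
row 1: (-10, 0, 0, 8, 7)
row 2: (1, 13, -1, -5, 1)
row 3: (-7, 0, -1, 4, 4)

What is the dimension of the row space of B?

3

Row reduce to echelon form.
R2 ← R2 + (1/10)·R1: [0, 13, -1, -21/5, 17/10]
R3 ← R3 − (7/10)·R1: [0, 0, -1, -8/5, -9/10]
Echelon form has 3 nonzero rows, so rank(B) = 3.
The row space has dimension equal to the rank: 3.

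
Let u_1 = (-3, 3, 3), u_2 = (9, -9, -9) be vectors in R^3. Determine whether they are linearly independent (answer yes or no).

Form the matrix with these vectors as rows and row reduce.
R2 ← R2 + (3)·R1: [0, 0, 0]
1 nonzero row, so the 2 vectors span a space of dimension 1.
Since 1 < 2, the vectors are linearly dependent.

no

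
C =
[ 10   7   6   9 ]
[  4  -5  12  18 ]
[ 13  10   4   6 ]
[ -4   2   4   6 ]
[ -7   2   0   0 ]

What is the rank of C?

3

Row reduce to echelon form.
R2 ← R2 − (2/5)·R1: [0, -39/5, 48/5, 72/5]
R3 ← R3 − (13/10)·R1: [0, 9/10, -19/5, -57/10]
R4 ← R4 + (2/5)·R1: [0, 24/5, 32/5, 48/5]
R5 ← R5 + (7/10)·R1: [0, 69/10, 21/5, 63/10]
R3 ← R3 + (3/26)·R2: [0, 0, -35/13, -105/26]
R4 ← R4 + (8/13)·R2: [0, 0, 160/13, 240/13]
R5 ← R5 + (23/26)·R2: [0, 0, 165/13, 495/26]
R4 ← R4 + (32/7)·R3: [0, 0, 0, 0]
R5 ← R5 + (33/7)·R3: [0, 0, 0, 0]
Echelon form has 3 nonzero rows, so rank(C) = 3.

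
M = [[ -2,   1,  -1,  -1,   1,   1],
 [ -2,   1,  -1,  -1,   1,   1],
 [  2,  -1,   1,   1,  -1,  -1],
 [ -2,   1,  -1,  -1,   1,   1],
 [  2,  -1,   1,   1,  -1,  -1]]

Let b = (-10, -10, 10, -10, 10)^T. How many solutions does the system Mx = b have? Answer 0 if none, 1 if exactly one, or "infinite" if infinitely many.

infinite

Row reduce the augmented matrix [M | b].
R2 ← R2 − R1: [0, 0, 0, 0, 0, 0, 0]
R3 ← R3 + R1: [0, 0, 0, 0, 0, 0, 0]
R4 ← R4 − R1: [0, 0, 0, 0, 0, 0, 0]
R5 ← R5 + R1: [0, 0, 0, 0, 0, 0, 0]
The echelon form has 1 nonzero rows, and every pivot lies in the first 6 columns, so rank(M) = rank([M|b]) = 1.
The system is consistent.
rank = 1 < 6 unknowns, so there are infinitely many solutions.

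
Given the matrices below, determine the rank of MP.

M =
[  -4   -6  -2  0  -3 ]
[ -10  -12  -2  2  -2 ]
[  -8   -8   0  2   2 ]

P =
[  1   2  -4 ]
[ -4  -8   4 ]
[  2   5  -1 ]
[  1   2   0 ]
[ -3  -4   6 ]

2

First compute MP:
[[ 25,  42, -24],
 [ 42,  78, -18],
 [ 20,  44,  12]]
Now row reduce the product.
R2 ← R2 − (42/25)·R1: [0, 186/25, 558/25]
R3 ← R3 − (4/5)·R1: [0, 52/5, 156/5]
R3 ← R3 − (130/93)·R2: [0, 0, 0]
2 nonzero rows, so rank(MP) = 2.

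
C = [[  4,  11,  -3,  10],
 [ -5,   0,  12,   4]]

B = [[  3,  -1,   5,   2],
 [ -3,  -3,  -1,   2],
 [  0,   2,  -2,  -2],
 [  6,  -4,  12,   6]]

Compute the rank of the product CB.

2

First compute CB:
[[ 39, -83, 135,  96],
 [  9,  13,  -1, -10]]
Now row reduce the product.
R2 ← R2 − (3/13)·R1: [0, 418/13, -418/13, -418/13]
2 nonzero rows, so rank(CB) = 2.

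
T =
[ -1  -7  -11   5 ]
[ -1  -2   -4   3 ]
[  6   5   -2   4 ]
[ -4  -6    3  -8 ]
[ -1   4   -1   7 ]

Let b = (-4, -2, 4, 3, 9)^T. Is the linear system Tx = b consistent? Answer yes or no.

no

Row reduce the augmented matrix [T | b].
R2 ← R2 − R1: [0, 5, 7, -2, 2]
R3 ← R3 + (6)·R1: [0, -37, -68, 34, -20]
R4 ← R4 − (4)·R1: [0, 22, 47, -28, 19]
R5 ← R5 − R1: [0, 11, 10, 2, 13]
R3 ← R3 + (37/5)·R2: [0, 0, -81/5, 96/5, -26/5]
R4 ← R4 − (22/5)·R2: [0, 0, 81/5, -96/5, 51/5]
R5 ← R5 − (11/5)·R2: [0, 0, -27/5, 32/5, 43/5]
R4 ← R4 + R3: [0, 0, 0, 0, 5]
R5 ← R5 − (1/3)·R3: [0, 0, 0, 0, 31/3]
R5 ← R5 − (31/15)·R4: [0, 0, 0, 0, 0]
The echelon form has 4 nonzero rows; the last pivot sits in the augmented column, so rank(T) = 3 but rank([T|b]) = 4.
Since the ranks differ, the system is inconsistent.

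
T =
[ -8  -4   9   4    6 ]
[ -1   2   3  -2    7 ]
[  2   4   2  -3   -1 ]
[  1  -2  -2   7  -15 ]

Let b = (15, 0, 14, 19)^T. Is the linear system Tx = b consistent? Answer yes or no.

yes

Row reduce the augmented matrix [T | b].
R2 ← R2 − (1/8)·R1: [0, 5/2, 15/8, -5/2, 25/4, -15/8]
R3 ← R3 + (1/4)·R1: [0, 3, 17/4, -2, 1/2, 71/4]
R4 ← R4 + (1/8)·R1: [0, -5/2, -7/8, 15/2, -57/4, 167/8]
R3 ← R3 − (6/5)·R2: [0, 0, 2, 1, -7, 20]
R4 ← R4 + R2: [0, 0, 1, 5, -8, 19]
R4 ← R4 − (1/2)·R3: [0, 0, 0, 9/2, -9/2, 9]
The echelon form has 4 nonzero rows, and every pivot lies in the first 5 columns, so rank(T) = rank([T|b]) = 4.
The system is consistent.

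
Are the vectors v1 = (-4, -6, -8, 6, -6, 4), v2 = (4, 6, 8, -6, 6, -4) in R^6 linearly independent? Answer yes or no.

Form the matrix with these vectors as rows and row reduce.
R2 ← R2 + R1: [0, 0, 0, 0, 0, 0]
1 nonzero row, so the 2 vectors span a space of dimension 1.
Since 1 < 2, the vectors are linearly dependent.

no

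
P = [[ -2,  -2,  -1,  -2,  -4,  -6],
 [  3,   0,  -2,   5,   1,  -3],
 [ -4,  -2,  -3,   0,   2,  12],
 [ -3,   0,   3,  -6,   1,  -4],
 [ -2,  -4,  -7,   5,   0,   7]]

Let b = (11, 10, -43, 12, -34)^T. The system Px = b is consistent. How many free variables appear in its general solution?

1

Row reduce the augmented matrix [P | b].
R2 ← R2 + (3/2)·R1: [0, -3, -7/2, 2, -5, -12, 53/2]
R3 ← R3 − (2)·R1: [0, 2, -1, 4, 10, 24, -65]
R4 ← R4 − (3/2)·R1: [0, 3, 9/2, -3, 7, 5, -9/2]
R5 ← R5 − R1: [0, -2, -6, 7, 4, 13, -45]
R3 ← R3 + (2/3)·R2: [0, 0, -10/3, 16/3, 20/3, 16, -142/3]
R4 ← R4 + R2: [0, 0, 1, -1, 2, -7, 22]
R5 ← R5 − (2/3)·R2: [0, 0, -11/3, 17/3, 22/3, 21, -188/3]
R4 ← R4 + (3/10)·R3: [0, 0, 0, 3/5, 4, -11/5, 39/5]
R5 ← R5 − (11/10)·R3: [0, 0, 0, -1/5, 0, 17/5, -53/5]
R5 ← R5 + (1/3)·R4: [0, 0, 0, 0, 4/3, 8/3, -8]
The echelon form has 5 nonzero rows, and every pivot lies in the first 6 columns, so rank(P) = rank([P|b]) = 5.
The system is consistent.
Free variables = (unknowns) − (rank) = 6 − 5 = 1.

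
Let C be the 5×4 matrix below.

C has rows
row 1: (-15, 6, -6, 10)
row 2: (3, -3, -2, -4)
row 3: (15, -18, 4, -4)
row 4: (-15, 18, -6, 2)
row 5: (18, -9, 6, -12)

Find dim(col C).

3

Row reduce to echelon form.
R2 ← R2 + (1/5)·R1: [0, -9/5, -16/5, -2]
R3 ← R3 + R1: [0, -12, -2, 6]
R4 ← R4 − R1: [0, 12, 0, -8]
R5 ← R5 + (6/5)·R1: [0, -9/5, -6/5, 0]
R3 ← R3 − (20/3)·R2: [0, 0, 58/3, 58/3]
R4 ← R4 + (20/3)·R2: [0, 0, -64/3, -64/3]
R5 ← R5 − R2: [0, 0, 2, 2]
R4 ← R4 + (32/29)·R3: [0, 0, 0, 0]
R5 ← R5 − (3/29)·R3: [0, 0, 0, 0]
Echelon form has 3 nonzero rows, so rank(C) = 3.
The column space has dimension equal to the rank: 3.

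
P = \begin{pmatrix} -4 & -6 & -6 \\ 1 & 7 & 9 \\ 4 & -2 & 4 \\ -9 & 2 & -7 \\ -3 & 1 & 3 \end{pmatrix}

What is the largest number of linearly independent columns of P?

3

Row reduce to echelon form.
R2 ← R2 + (1/4)·R1: [0, 11/2, 15/2]
R3 ← R3 + R1: [0, -8, -2]
R4 ← R4 − (9/4)·R1: [0, 31/2, 13/2]
R5 ← R5 − (3/4)·R1: [0, 11/2, 15/2]
R3 ← R3 + (16/11)·R2: [0, 0, 98/11]
R4 ← R4 − (31/11)·R2: [0, 0, -161/11]
R5 ← R5 − R2: [0, 0, 0]
R4 ← R4 + (23/14)·R3: [0, 0, 0]
Echelon form has 3 nonzero rows, so rank(P) = 3.
The rank gives the maximum number of linearly independent columns: 3.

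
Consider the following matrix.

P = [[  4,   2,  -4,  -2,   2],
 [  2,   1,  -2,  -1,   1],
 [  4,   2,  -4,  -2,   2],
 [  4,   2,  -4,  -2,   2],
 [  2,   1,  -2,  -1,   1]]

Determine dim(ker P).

4

Row reduce to echelon form.
R2 ← R2 − (1/2)·R1: [0, 0, 0, 0, 0]
R3 ← R3 − R1: [0, 0, 0, 0, 0]
R4 ← R4 − R1: [0, 0, 0, 0, 0]
R5 ← R5 − (1/2)·R1: [0, 0, 0, 0, 0]
1 nonzero row, so rank(P) = 1.
P has 5 columns; by rank–nullity, nullity = 5 − 1 = 4.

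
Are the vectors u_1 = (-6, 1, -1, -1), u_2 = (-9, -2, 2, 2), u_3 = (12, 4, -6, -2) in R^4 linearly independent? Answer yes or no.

yes

Form the matrix with these vectors as rows and row reduce.
R2 ← R2 − (3/2)·R1: [0, -7/2, 7/2, 7/2]
R3 ← R3 + (2)·R1: [0, 6, -8, -4]
R3 ← R3 + (12/7)·R2: [0, 0, -2, 2]
3 nonzero rows, so the 3 vectors span a space of dimension 3.
Since 3 = 3, the vectors are linearly independent.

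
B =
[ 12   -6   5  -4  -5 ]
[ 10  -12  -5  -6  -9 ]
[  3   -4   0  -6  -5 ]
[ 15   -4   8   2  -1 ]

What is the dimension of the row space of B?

Row reduce to echelon form.
R2 ← R2 − (5/6)·R1: [0, -7, -55/6, -8/3, -29/6]
R3 ← R3 − (1/4)·R1: [0, -5/2, -5/4, -5, -15/4]
R4 ← R4 − (5/4)·R1: [0, 7/2, 7/4, 7, 21/4]
R3 ← R3 − (5/14)·R2: [0, 0, 85/42, -85/21, -85/42]
R4 ← R4 + (1/2)·R2: [0, 0, -17/6, 17/3, 17/6]
R4 ← R4 + (7/5)·R3: [0, 0, 0, 0, 0]
Echelon form has 3 nonzero rows, so rank(B) = 3.
The row space has dimension equal to the rank: 3.

3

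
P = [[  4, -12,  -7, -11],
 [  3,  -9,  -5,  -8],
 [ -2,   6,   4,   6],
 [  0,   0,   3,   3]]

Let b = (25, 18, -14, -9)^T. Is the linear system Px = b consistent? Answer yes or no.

Row reduce the augmented matrix [P | b].
R2 ← R2 − (3/4)·R1: [0, 0, 1/4, 1/4, -3/4]
R3 ← R3 + (1/2)·R1: [0, 0, 1/2, 1/2, -3/2]
R3 ← R3 − (2)·R2: [0, 0, 0, 0, 0]
R4 ← R4 − (12)·R2: [0, 0, 0, 0, 0]
The echelon form has 2 nonzero rows, and every pivot lies in the first 4 columns, so rank(P) = rank([P|b]) = 2.
The system is consistent.

yes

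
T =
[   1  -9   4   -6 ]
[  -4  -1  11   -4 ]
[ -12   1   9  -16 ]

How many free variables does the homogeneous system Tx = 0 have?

1

Row reduce to echelon form.
R2 ← R2 + (4)·R1: [0, -37, 27, -28]
R3 ← R3 + (12)·R1: [0, -107, 57, -88]
R3 ← R3 − (107/37)·R2: [0, 0, -780/37, -260/37]
3 nonzero rows, so rank(T) = 3.
T has 4 columns; by rank–nullity, nullity = 4 − 3 = 1.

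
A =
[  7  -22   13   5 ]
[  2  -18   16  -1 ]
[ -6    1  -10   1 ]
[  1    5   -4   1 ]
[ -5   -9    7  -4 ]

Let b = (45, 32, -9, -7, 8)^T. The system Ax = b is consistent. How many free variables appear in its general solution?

0

Row reduce the augmented matrix [A | b].
R2 ← R2 − (2/7)·R1: [0, -82/7, 86/7, -17/7, 134/7]
R3 ← R3 + (6/7)·R1: [0, -125/7, 8/7, 37/7, 207/7]
R4 ← R4 − (1/7)·R1: [0, 57/7, -41/7, 2/7, -94/7]
R5 ← R5 + (5/7)·R1: [0, -173/7, 114/7, -3/7, 281/7]
R3 ← R3 − (125/82)·R2: [0, 0, -721/41, 737/82, 16/41]
R4 ← R4 + (57/82)·R2: [0, 0, 110/41, -115/82, -5/41]
R5 ← R5 − (173/82)·R2: [0, 0, -395/41, 385/82, -10/41]
R4 ← R4 + (110/721)·R3: [0, 0, 0, -45/1442, -45/721]
R5 ← R5 − (395/721)·R3: [0, 0, 0, -165/721, -330/721]
R5 ← R5 − (22/3)·R4: [0, 0, 0, 0, 0]
The echelon form has 4 nonzero rows, and every pivot lies in the first 4 columns, so rank(A) = rank([A|b]) = 4.
The system is consistent.
Free variables = (unknowns) − (rank) = 4 − 4 = 0.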